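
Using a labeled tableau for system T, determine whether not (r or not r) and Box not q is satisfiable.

1. not (r or not r) and Box not q, u
2. not (r or not r), u   [and-rule on 1]
3. Box not q, u   [and-rule on 1]
4. not r, u   [neg-or-rule on 2]
5. r, u   [neg-or-rule on 2]
Accessibility: uRu
Branch closes: r and not r both at u.
Every branch closes; the branch above is one of them.

No, unsatisfiable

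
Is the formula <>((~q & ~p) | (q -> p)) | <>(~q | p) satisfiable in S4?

1. <>((~q & ~p) | (q -> p)) | <>(~q | p), u
2. <>(~q | p), u   [|-rule on 1 (branches; this branch)]
3. ~q | p, v   [<>-rule on 2: fresh world v, uRv]
4. p, v   [|-rule on 3 (branches; this branch)]
Accessibility: uRu, uRv, vRv

Satisfiable (open branch found)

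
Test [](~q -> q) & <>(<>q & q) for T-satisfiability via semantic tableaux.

Satisfiable

1. [](~q -> q) & <>(<>q & q), u
2. [](~q -> q), u
3. <>(<>q & q), u
4. ~q -> q, u
5. q, u
6. <>q & q, v
7. <>q, v
8. q, v
9. ~q -> q, v
10. q, w
Accessibility: uRu, uRv, vRv, vRw, wRw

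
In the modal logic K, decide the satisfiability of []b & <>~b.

1. []b & <>~b, u
2. []b, u
3. <>~b, u
4. ~b, v
5. b, v
Accessibility: uRv
Branch closes: b and ~b both at v.
(One branch shown.) All branches close.

No, unsatisfiable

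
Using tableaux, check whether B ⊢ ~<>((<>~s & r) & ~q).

Tableau for the negation <>((<>~s & r) & ~q):
1. <>((<>~s & r) & ~q), 0
2. (<>~s & r) & ~q, 1   [<>-rule on 1: fresh world 1, 0R1]
3. <>~s & r, 1   [&-rule on 2]
4. ~q, 1   [&-rule on 2]
5. <>~s, 1   [&-rule on 3]
6. r, 1   [&-rule on 3]
7. ~s, 2   [<>-rule on 5: fresh world 2, 1R2]
Accessibility: 0R0, 0R1, 1R0, 1R1, 1R2, 2R1, 2R2
The negation has an open branch (countermodel exists).

No, not valid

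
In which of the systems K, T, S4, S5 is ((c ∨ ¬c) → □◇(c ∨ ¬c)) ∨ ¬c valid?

T, S4, S5

T-tableau for the negation ¬(((c ∨ ¬c) → □◇(c ∨ ¬c)) ∨ ¬c):
1. ¬(((c ∨ ¬c) → □◇(c ∨ ¬c)) ∨ ¬c), w0
2. ¬((c ∨ ¬c) → □◇(c ∨ ¬c)), w0   [¬∨-rule on 1]
3. c, w0   [¬∨-rule on 1]
4. c ∨ ¬c, w0   [¬→-rule on 2]
5. ¬□◇(c ∨ ¬c), w0   [¬→-rule on 2]
6. ¬◇(c ∨ ¬c), w1   [¬□-rule on 5: fresh world w1, w0Rw1]
7. ¬(c ∨ ¬c), w1   [¬◇-rule on 6 via w1Rw1]
8. ¬c, w1   [¬∨-rule on 7]
9. c, w1   [¬∨-rule on 7]
Accessibility: w0Rw0, w0Rw1, w1Rw1
Branch closes: c and ¬c both at w1.
Every branch closes (one shown): valid in T, hence also in S4, S5 (every theorem of T is a theorem of S4 and S5).
K-tableau for the negation ¬(((c ∨ ¬c) → □◇(c ∨ ¬c)) ∨ ¬c):
1. ¬(((c ∨ ¬c) → □◇(c ∨ ¬c)) ∨ ¬c), w0
2. ¬((c ∨ ¬c) → □◇(c ∨ ¬c)), w0   [¬∨-rule on 1]
3. c, w0   [¬∨-rule on 1]
4. c ∨ ¬c, w0   [¬→-rule on 2]
5. ¬□◇(c ∨ ¬c), w0   [¬→-rule on 2]
6. ¬◇(c ∨ ¬c), w1   [¬□-rule on 5: fresh world w1, w0Rw1]
Accessibility: w0Rw1
Complete open branch: countermodel on a K-frame, so not valid in K.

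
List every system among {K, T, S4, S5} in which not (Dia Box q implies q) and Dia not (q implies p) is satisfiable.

K, T, S4

S5-tableau for the formula:
1. not (Dia Box q implies q) and Dia not (q implies p), 0
2. not (Dia Box q implies q), 0
3. Dia not (q implies p), 0
4. Dia Box q, 0
5. not q, 0
6. not (q implies p), 1
7. q, 1
8. not p, 1
9. Box q, 2
10. q, 0
Accessibility: 0R0, 0R1, 0R2, 1R0, 1R1, 1R2, 2R0, 2R1, 2R2
Branch closes: q and not q both at 0.
Every branch closes (one shown): unsatisfiable in S5.
S4-tableau for the formula:
1. not (Dia Box q implies q) and Dia not (q implies p), 0
2. not (Dia Box q implies q), 0
3. Dia not (q implies p), 0
4. Dia Box q, 0
5. not q, 0
6. not (q implies p), 1
7. q, 1
8. not p, 1
9. Box q, 2
10. q, 2
Accessibility: 0R0, 0R1, 0R2, 1R1, 2R2
Complete open branch: satisfiable in S4, hence also in K, T (this S4-model is also a K-model and a T-model).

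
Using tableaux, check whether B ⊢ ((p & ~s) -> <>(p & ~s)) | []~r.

Tableau for the negation ~(((p & ~s) -> <>(p & ~s)) | []~r):
1. ~(((p & ~s) -> <>(p & ~s)) | []~r), 0
2. ~((p & ~s) -> <>(p & ~s)), 0
3. ~[]~r, 0
4. p & ~s, 0
5. ~<>(p & ~s), 0
6. p, 0
7. ~s, 0
8. ~(p & ~s), 0
9. s, 0
Accessibility: 0R0
Branch closes: s and ~s both at 0.
All branches of the negation close; one closing branch shown above.

Valid in B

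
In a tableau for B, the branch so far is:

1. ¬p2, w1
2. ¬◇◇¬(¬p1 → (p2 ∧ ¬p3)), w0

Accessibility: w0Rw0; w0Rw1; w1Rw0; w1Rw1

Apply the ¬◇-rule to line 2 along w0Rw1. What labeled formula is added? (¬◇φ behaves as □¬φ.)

¬◇φ behaves as □¬φ: propagate the negated body to each accessible world.

¬◇¬(¬p1 → (p2 ∧ ¬p3)), w1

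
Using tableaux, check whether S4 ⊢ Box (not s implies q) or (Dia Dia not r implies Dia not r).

Tableau for the negation not (Box (not s implies q) or (Dia Dia not r implies Dia not r)):
1. not (Box (not s implies q) or (Dia Dia not r implies Dia not r)), u
2. not Box (not s implies q), u
3. not (Dia Dia not r implies Dia not r), u
4. Dia Dia not r, u
5. not Dia not r, u
6. r, u
7. not (not s implies q), v
8. not s, v
9. not q, v
10. r, v
11. Dia not r, w
12. r, w
13. not r, x
14. r, x
Accessibility: uRu, uRv, uRw, uRx, vRv, wRw, wRx, xRx
Branch closes: r and not r both at x.
All branches of the negation close; one closing branch shown above.

Valid in S4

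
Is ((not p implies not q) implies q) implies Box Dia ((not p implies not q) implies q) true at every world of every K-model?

Tableau for the negation not (((not p implies not q) implies q) implies Box Dia ((not p implies not q) implies q)):
1. not (((not p implies not q) implies q) implies Box Dia ((not p implies not q) implies q)), w0
2. (not p implies not q) implies q, w0   [neg-implies-rule on 1]
3. not Box Dia ((not p implies not q) implies q), w0   [neg-implies-rule on 1]
4. q, w0   [implies-rule on 2 (branches; this branch)]
5. not Dia ((not p implies not q) implies q), w1   [neg-Box-rule on 3: fresh world w1, w0Rw1]
Accessibility: w0Rw1
The negation has an open branch (countermodel exists).

No, not valid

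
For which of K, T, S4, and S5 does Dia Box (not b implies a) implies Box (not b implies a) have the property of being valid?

S5

S5-tableau for the negation not (Dia Box (not b implies a) implies Box (not b implies a)):
1. not (Dia Box (not b implies a) implies Box (not b implies a)), u
2. Dia Box (not b implies a), u
3. not Box (not b implies a), u
4. Box (not b implies a), v
5. not b implies a, u
6. not b implies a, v
7. a, u
8. a, v
9. not (not b implies a), w
10. not b, w
11. not a, w
12. not b implies a, w
13. a, w
Accessibility: uRu, uRv, uRw, vRu, vRv, vRw, wRu, wRv, wRw
Branch closes: a and not a both at w.
Every branch closes (one shown): valid in S5.
S4-tableau for the negation not (Dia Box (not b implies a) implies Box (not b implies a)):
1. not (Dia Box (not b implies a) implies Box (not b implies a)), u
2. Dia Box (not b implies a), u
3. not Box (not b implies a), u
4. Box (not b implies a), v
5. not b implies a, v
6. a, v
7. not (not b implies a), w
8. not b, w
9. not a, w
Accessibility: uRu, uRv, uRw, vRv, wRw
Complete open branch: countermodel on an S4-frame, so not valid in S4, nor in K, T (the same frame is also a K-frame and a T-frame).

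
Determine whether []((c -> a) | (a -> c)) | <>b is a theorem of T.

Tableau for the negation ~([]((c -> a) | (a -> c)) | <>b):
1. ~([]((c -> a) | (a -> c)) | <>b), u
2. ~[]((c -> a) | (a -> c)), u   [~|-rule on 1]
3. ~<>b, u   [~|-rule on 1]
4. ~b, u   [~<>-rule on 3 via uRu]
5. ~((c -> a) | (a -> c)), v   [~[]-rule on 2: fresh world v, uRv]
6. ~(c -> a), v   [~|-rule on 5]
7. ~(a -> c), v   [~|-rule on 5]
8. c, v   [~->-rule on 6]
9. ~a, v   [~->-rule on 6]
10. a, v   [~->-rule on 7]
11. ~c, v   [~->-rule on 7]
Accessibility: uRu, uRv, vRv
Branch closes: a and ~a both at v.
All branches of the negation close; one closing branch shown above.

Yes, valid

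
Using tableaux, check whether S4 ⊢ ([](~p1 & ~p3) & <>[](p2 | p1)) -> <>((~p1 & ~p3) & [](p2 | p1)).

Valid in S4

Tableau for the negation ~(([](~p1 & ~p3) & <>[](p2 | p1)) -> <>((~p1 & ~p3) & [](p2 | p1))):
1. ~(([](~p1 & ~p3) & <>[](p2 | p1)) -> <>((~p1 & ~p3) & [](p2 | p1))), 0
2. [](~p1 & ~p3) & <>[](p2 | p1), 0   [~->-rule on 1]
3. ~<>((~p1 & ~p3) & [](p2 | p1)), 0   [~->-rule on 1]
4. [](~p1 & ~p3), 0   [&-rule on 2]
5. <>[](p2 | p1), 0   [&-rule on 2]
6. ~((~p1 & ~p3) & [](p2 | p1)), 0   [~<>-rule on 3 via 0R0]
7. ~p1 & ~p3, 0   [[]-rule on 4 via 0R0]
8. ~p1, 0   [&-rule on 7]
9. ~p3, 0   [&-rule on 7]
10. ~[](p2 | p1), 0   [~&-rule on 6 (branches; this branch)]
11. [](p2 | p1), 1   [<>-rule on 5: fresh world 1, 0R1]
12. ~((~p1 & ~p3) & [](p2 | p1)), 1   [~<>-rule on 3 via 0R1]
13. ~p1 & ~p3, 1   [[]-rule on 4 via 0R1]
14. ~p1, 1   [&-rule on 13]
15. ~p3, 1   [&-rule on 13]
16. p2 | p1, 1   [[]-rule on 11 via 1R1]
17. ~[](p2 | p1), 1   [~&-rule on 12 (branches; this branch)]
18. p2, 1   [|-rule on 16 (branches; this branch)]
19. ~(p2 | p1), 2   [~[]-rule on 10: fresh world 2, 0R2]
20. ~p2, 2   [~|-rule on 19]
21. ~p1, 2   [~|-rule on 19]
22. ~((~p1 & ~p3) & [](p2 | p1)), 2   [~<>-rule on 3 via 0R2]
23. ~p1 & ~p3, 2   [[]-rule on 4 via 0R2]
24. ~p3, 2   [&-rule on 23]
25. ~[](p2 | p1), 2   [~&-rule on 22 (branches; this branch)]
26. ~(p2 | p1), 3   [~[]-rule on 17: fresh world 3, 1R3]
27. ~p2, 3   [~|-rule on 26]
28. ~p1, 3   [~|-rule on 26]
29. ~((~p1 & ~p3) & [](p2 | p1)), 3   [~<>-rule on 3 via 0R3]
30. ~p1 & ~p3, 3   [[]-rule on 4 via 0R3]
31. ~p3, 3   [&-rule on 30]
32. p2 | p1, 3   [[]-rule on 11 via 1R3]
33. ~[](p2 | p1), 3   [~&-rule on 29 (branches; this branch)]
34. p1, 3   [|-rule on 32 (branches; this branch)]
Accessibility: 0R0, 0R1, 0R2, 0R3, 1R1, 1R3, 2R2, 3R3
Branch closes: p1 and ~p1 both at 3.
Every branch of the negation's tableau closes; the branch above is one of them.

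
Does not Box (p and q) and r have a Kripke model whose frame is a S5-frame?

Satisfiable

1. not Box (p and q) and r, 0
2. not Box (p and q), 0   [and-rule on 1]
3. r, 0   [and-rule on 1]
4. not (p and q), 1   [neg-Box-rule on 2: fresh world 1, 0R1]
5. not q, 1   [neg-and-rule on 4 (branches; this branch)]
Accessibility: 0R0, 0R1, 1R0, 1R1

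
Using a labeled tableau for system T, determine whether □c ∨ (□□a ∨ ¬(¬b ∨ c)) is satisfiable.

1. □c ∨ (□□a ∨ ¬(¬b ∨ c)), u
2. □□a ∨ ¬(¬b ∨ c), u   [∨-rule on 1 (branches; this branch)]
3. ¬(¬b ∨ c), u   [∨-rule on 2 (branches; this branch)]
4. b, u   [¬∨-rule on 3]
5. ¬c, u   [¬∨-rule on 3]
Accessibility: uRu

Yes, satisfiable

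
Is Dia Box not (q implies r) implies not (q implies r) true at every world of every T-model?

No, not valid

Tableau for the negation not (Dia Box not (q implies r) implies not (q implies r)):
1. not (Dia Box not (q implies r) implies not (q implies r)), u
2. Dia Box not (q implies r), u   [neg-implies-rule on 1]
3. q implies r, u   [neg-implies-rule on 1]
4. r, u   [implies-rule on 3 (branches; this branch)]
5. Box not (q implies r), v   [Dia-rule on 2: fresh world v, uRv]
6. not (q implies r), v   [Box-rule on 5 via vRv]
7. q, v   [neg-implies-rule on 6]
8. not r, v   [neg-implies-rule on 6]
Accessibility: uRu, uRv, vRv
The negation has an open branch (countermodel exists).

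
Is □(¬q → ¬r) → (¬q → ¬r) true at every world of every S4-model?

Tableau for the negation ¬(□(¬q → ¬r) → (¬q → ¬r)):
1. ¬(□(¬q → ¬r) → (¬q → ¬r)), 0
2. □(¬q → ¬r), 0   [¬→-rule on 1]
3. ¬(¬q → ¬r), 0   [¬→-rule on 1]
4. ¬q, 0   [¬→-rule on 3]
5. r, 0   [¬→-rule on 3]
6. ¬q → ¬r, 0   [□-rule on 2 via 0R0]
7. ¬r, 0   [→-rule on 6 (branches; this branch)]
Accessibility: 0R0
Branch closes: r and ¬r both at 0.
Every branch of the negation's tableau closes; the branch above is one of them.

Valid in S4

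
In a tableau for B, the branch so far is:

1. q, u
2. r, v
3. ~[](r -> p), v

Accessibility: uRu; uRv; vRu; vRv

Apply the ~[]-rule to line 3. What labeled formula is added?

a fresh world w with vRw, and ~(r -> p) at w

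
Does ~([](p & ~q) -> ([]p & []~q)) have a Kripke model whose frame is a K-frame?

Unsatisfiable (every branch closes)

1. ~([](p & ~q) -> ([]p & []~q)), u
2. [](p & ~q), u
3. ~([]p & []~q), u
4. ~[]~q, u
5. q, v
6. p & ~q, v
7. p, v
8. ~q, v
Accessibility: uRv
Branch closes: q and ~q both at v.
(One branch shown.) All branches close.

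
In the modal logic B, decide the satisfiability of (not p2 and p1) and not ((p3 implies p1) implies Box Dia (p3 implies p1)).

1. (not p2 and p1) and not ((p3 implies p1) implies Box Dia (p3 implies p1)), 0
2. not p2 and p1, 0
3. not ((p3 implies p1) implies Box Dia (p3 implies p1)), 0
4. not p2, 0
5. p1, 0
6. p3 implies p1, 0
7. not Box Dia (p3 implies p1), 0
8. not Dia (p3 implies p1), 1
9. not (p3 implies p1), 0
10. p3, 0
11. not p1, 0
Accessibility: 0R0, 0R1, 1R0, 1R1
Branch closes: p1 and not p1 both at 0.
(One branch shown.) All branches close.

Unsatisfiable (every branch closes)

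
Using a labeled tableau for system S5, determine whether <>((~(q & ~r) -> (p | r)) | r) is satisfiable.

Satisfiable (open branch found)

1. <>((~(q & ~r) -> (p | r)) | r), u
2. (~(q & ~r) -> (p | r)) | r, v   [<>-rule on 1: fresh world v, uRv]
3. r, v   [|-rule on 2 (branches; this branch)]
Accessibility: uRu, uRv, vRu, vRv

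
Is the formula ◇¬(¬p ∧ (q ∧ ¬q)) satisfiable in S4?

Satisfiable

1. ◇¬(¬p ∧ (q ∧ ¬q)), w0
2. ¬(¬p ∧ (q ∧ ¬q)), w1
3. ¬(q ∧ ¬q), w1
4. q, w1
Accessibility: w0Rw0, w0Rw1, w1Rw1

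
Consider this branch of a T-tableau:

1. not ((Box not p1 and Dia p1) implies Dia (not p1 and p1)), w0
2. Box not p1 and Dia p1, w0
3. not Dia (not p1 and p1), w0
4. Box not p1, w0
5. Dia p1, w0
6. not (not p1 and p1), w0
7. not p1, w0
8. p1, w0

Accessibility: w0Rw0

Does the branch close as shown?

Both p1 and not p1 appear at w0.

Yes, closed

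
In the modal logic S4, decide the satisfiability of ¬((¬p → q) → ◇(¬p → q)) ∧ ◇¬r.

Unsatisfiable (every branch closes)

1. ¬((¬p → q) → ◇(¬p → q)) ∧ ◇¬r, 0
2. ¬((¬p → q) → ◇(¬p → q)), 0   [∧-rule on 1]
3. ◇¬r, 0   [∧-rule on 1]
4. ¬p → q, 0   [¬→-rule on 2]
5. ¬◇(¬p → q), 0   [¬→-rule on 2]
6. ¬(¬p → q), 0   [¬◇-rule on 5 via 0R0]
7. ¬p, 0   [¬→-rule on 6]
8. ¬q, 0   [¬→-rule on 6]
9. q, 0   [→-rule on 4 (branches; this branch)]
Accessibility: 0R0
Branch closes: q and ¬q both at 0.
All branches of the tableau close; one closing branch shown above.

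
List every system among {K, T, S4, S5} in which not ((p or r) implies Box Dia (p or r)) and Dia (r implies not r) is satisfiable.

S4-tableau for the formula:
1. not ((p or r) implies Box Dia (p or r)) and Dia (r implies not r), w0
2. not ((p or r) implies Box Dia (p or r)), w0
3. Dia (r implies not r), w0
4. p or r, w0
5. not Box Dia (p or r), w0
6. r, w0
7. r implies not r, w1
8. not r, w1
9. not Dia (p or r), w2
10. not (p or r), w2
11. not p, w2
12. not r, w2
Accessibility: w0Rw0, w0Rw1, w0Rw2, w1Rw1, w2Rw2
Complete open branch: satisfiable in S4, hence also in K, T (this S4-model is also a K-model and a T-model).
S5-tableau for the formula:
1. not ((p or r) implies Box Dia (p or r)) and Dia (r implies not r), w0
2. not ((p or r) implies Box Dia (p or r)), w0
3. Dia (r implies not r), w0
4. p or r, w0
5. not Box Dia (p or r), w0
6. r, w0
7. r implies not r, w1
8. not r, w1
9. not Dia (p or r), w2
10. not (p or r), w0
11. not p, w0
12. not r, w0
Accessibility: w0Rw0, w0Rw1, w0Rw2, w1Rw0, w1Rw1, w1Rw2, w2Rw0, w2Rw1, w2Rw2
Branch closes: r and not r both at w0.
Every branch closes (one shown): unsatisfiable in S5.

K, T, S4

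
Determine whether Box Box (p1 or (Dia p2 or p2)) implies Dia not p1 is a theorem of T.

Tableau for the negation not (Box Box (p1 or (Dia p2 or p2)) implies Dia not p1):
1. not (Box Box (p1 or (Dia p2 or p2)) implies Dia not p1), 0
2. Box Box (p1 or (Dia p2 or p2)), 0
3. not Dia not p1, 0
4. Box (p1 or (Dia p2 or p2)), 0
5. p1, 0
6. p1 or (Dia p2 or p2), 0
7. Dia p2 or p2, 0
8. p2, 0
Accessibility: 0R0
The negation has an open branch (countermodel exists).

Not valid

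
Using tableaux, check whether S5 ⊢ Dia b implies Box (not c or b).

Invalid (countermodel exists)

Tableau for the negation not (Dia b implies Box (not c or b)):
1. not (Dia b implies Box (not c or b)), w0
2. Dia b, w0
3. not Box (not c or b), w0
4. b, w1
5. not (not c or b), w2
6. c, w2
7. not b, w2
Accessibility: w0Rw0, w0Rw1, w0Rw2, w1Rw0, w1Rw1, w1Rw2, w2Rw0, w2Rw1, w2Rw2
The negation has an open branch (countermodel exists).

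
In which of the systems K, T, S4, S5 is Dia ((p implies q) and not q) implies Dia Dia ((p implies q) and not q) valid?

T, S4, S5

T-tableau for the negation not (Dia ((p implies q) and not q) implies Dia Dia ((p implies q) and not q)):
1. not (Dia ((p implies q) and not q) implies Dia Dia ((p implies q) and not q)), u
2. Dia ((p implies q) and not q), u
3. not Dia Dia ((p implies q) and not q), u
4. not Dia ((p implies q) and not q), u
5. not ((p implies q) and not q), u
6. not (p implies q), u
7. p, u
8. not q, u
9. (p implies q) and not q, v
10. p implies q, v
11. not q, v
12. not Dia ((p implies q) and not q), v
13. not ((p implies q) and not q), v
14. not p, v
15. not (p implies q), v
16. p, v
Accessibility: uRu, uRv, vRv
Branch closes: p and not p both at v.
Every branch closes (one shown): valid in T, hence also in S4, S5 (every theorem of T is a theorem of S4 and S5).
K-tableau for the negation not (Dia ((p implies q) and not q) implies Dia Dia ((p implies q) and not q)):
1. not (Dia ((p implies q) and not q) implies Dia Dia ((p implies q) and not q)), u
2. Dia ((p implies q) and not q), u
3. not Dia Dia ((p implies q) and not q), u
4. (p implies q) and not q, v
5. p implies q, v
6. not q, v
7. not Dia ((p implies q) and not q), v
8. not p, v
Accessibility: uRv
Complete open branch: countermodel on a K-frame, so not valid in K.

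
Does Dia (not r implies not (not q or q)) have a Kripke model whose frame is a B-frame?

1. Dia (not r implies not (not q or q)), w0
2. not r implies not (not q or q), w1
3. r, w1
Accessibility: w0Rw0, w0Rw1, w1Rw0, w1Rw1

Yes, satisfiable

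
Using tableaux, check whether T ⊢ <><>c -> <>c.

Tableau for the negation ~(<><>c -> <>c):
1. ~(<><>c -> <>c), u
2. <><>c, u
3. ~<>c, u
4. ~c, u
5. <>c, v
6. ~c, v
7. c, w
Accessibility: uRu, uRv, vRv, vRw, wRw
The negation has an open branch (countermodel exists).

Not valid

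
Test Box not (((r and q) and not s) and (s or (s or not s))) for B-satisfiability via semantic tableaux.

1. Box not (((r and q) and not s) and (s or (s or not s))), u
2. not (((r and q) and not s) and (s or (s or not s))), u   [Box-rule on 1 via uRu]
3. not ((r and q) and not s), u   [neg-and-rule on 2 (branches; this branch)]
4. s, u   [neg-and-rule on 3 (branches; this branch)]
Accessibility: uRu

Yes, satisfiable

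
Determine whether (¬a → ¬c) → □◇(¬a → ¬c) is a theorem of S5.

Valid

Tableau for the negation ¬((¬a → ¬c) → □◇(¬a → ¬c)):
1. ¬((¬a → ¬c) → □◇(¬a → ¬c)), w0
2. ¬a → ¬c, w0   [¬→-rule on 1]
3. ¬□◇(¬a → ¬c), w0   [¬→-rule on 1]
4. ¬c, w0   [→-rule on 2 (branches; this branch)]
5. ¬◇(¬a → ¬c), w1   [¬□-rule on 3: fresh world w1, w0Rw1]
6. ¬(¬a → ¬c), w0   [¬◇-rule on 5 via w1Rw0]
7. ¬a, w0   [¬→-rule on 6]
8. c, w0   [¬→-rule on 6]
Accessibility: w0Rw0, w0Rw1, w1Rw0, w1Rw1
Branch closes: c and ¬c both at w0.
All branches of the negation close; one closing branch shown above.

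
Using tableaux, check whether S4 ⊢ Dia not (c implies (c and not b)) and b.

Tableau for the negation not (Dia not (c implies (c and not b)) and b):
1. not (Dia not (c implies (c and not b)) and b), u
2. not b, u   [neg-and-rule on 1 (branches; this branch)]
Accessibility: uRu
The negation has an open branch (countermodel exists).

Not valid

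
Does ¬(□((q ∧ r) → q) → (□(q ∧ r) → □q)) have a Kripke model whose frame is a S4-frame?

1. ¬(□((q ∧ r) → q) → (□(q ∧ r) → □q)), u
2. □((q ∧ r) → q), u   [¬→-rule on 1]
3. ¬(□(q ∧ r) → □q), u   [¬→-rule on 1]
4. □(q ∧ r), u   [¬→-rule on 3]
5. ¬□q, u   [¬→-rule on 3]
6. (q ∧ r) → q, u   [□-rule on 2 via uRu]
7. q ∧ r, u   [□-rule on 4 via uRu]
8. q, u   [∧-rule on 7]
9. r, u   [∧-rule on 7]
10. ¬q, v   [¬□-rule on 5: fresh world v, uRv]
11. (q ∧ r) → q, v   [□-rule on 2 via uRv]
12. q ∧ r, v   [□-rule on 4 via uRv]
13. q, v   [∧-rule on 12]
14. r, v   [∧-rule on 12]
Accessibility: uRu, uRv, vRv
Branch closes: q and ¬q both at v.
Every branch closes; the branch above is one of them.

Unsatisfiable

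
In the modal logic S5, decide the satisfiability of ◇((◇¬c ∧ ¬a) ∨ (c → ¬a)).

Satisfiable (open branch found)

1. ◇((◇¬c ∧ ¬a) ∨ (c → ¬a)), u
2. (◇¬c ∧ ¬a) ∨ (c → ¬a), v
3. c → ¬a, v
4. ¬a, v
Accessibility: uRu, uRv, vRu, vRv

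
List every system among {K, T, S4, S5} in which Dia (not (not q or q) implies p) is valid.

K-tableau for the negation not Dia (not (not q or q) implies p):
1. not Dia (not (not q or q) implies p), 0
Complete open branch: countermodel on a K-frame, so not valid in K.
T-tableau for the negation not Dia (not (not q or q) implies p):
1. not Dia (not (not q or q) implies p), 0
2. not (not (not q or q) implies p), 0
3. not (not q or q), 0
4. not p, 0
5. q, 0
6. not q, 0
Accessibility: 0R0
Branch closes: q and not q both at 0.
Every branch closes (one shown): valid in T, hence also in S4, S5 (every theorem of T is a theorem of S4 and S5).

T, S4, S5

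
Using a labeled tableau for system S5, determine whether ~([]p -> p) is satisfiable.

Unsatisfiable

1. ~([]p -> p), w0
2. []p, w0
3. ~p, w0
4. p, w0
Accessibility: w0Rw0
Branch closes: p and ~p both at w0.
All branches of the tableau close; one closing branch shown above.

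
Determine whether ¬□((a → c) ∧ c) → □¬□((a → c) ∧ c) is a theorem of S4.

Not valid

Tableau for the negation ¬(¬□((a → c) ∧ c) → □¬□((a → c) ∧ c)):
1. ¬(¬□((a → c) ∧ c) → □¬□((a → c) ∧ c)), w0
2. ¬□((a → c) ∧ c), w0   [¬→-rule on 1]
3. ¬□¬□((a → c) ∧ c), w0   [¬→-rule on 1]
4. ¬((a → c) ∧ c), w1   [¬□-rule on 2: fresh world w1, w0Rw1]
5. ¬c, w1   [¬∧-rule on 4 (branches; this branch)]
6. □((a → c) ∧ c), w2   [¬□-rule on 3: fresh world w2, w0Rw2]
7. (a → c) ∧ c, w2   [□-rule on 6 via w2Rw2]
8. a → c, w2   [∧-rule on 7]
9. c, w2   [∧-rule on 7]
Accessibility: w0Rw0, w0Rw1, w0Rw2, w1Rw1, w2Rw2
The negation has an open branch (countermodel exists).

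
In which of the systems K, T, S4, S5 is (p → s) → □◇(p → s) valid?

S5

S4-tableau for the negation ¬((p → s) → □◇(p → s)):
1. ¬((p → s) → □◇(p → s)), w0
2. p → s, w0
3. ¬□◇(p → s), w0
4. s, w0
5. ¬◇(p → s), w1
6. ¬(p → s), w1
7. p, w1
8. ¬s, w1
Accessibility: w0Rw0, w0Rw1, w1Rw1
Complete open branch: countermodel on an S4-frame, so not valid in S4, nor in K, T (the same frame is also a K-frame and a T-frame).
S5-tableau for the negation ¬((p → s) → □◇(p → s)):
1. ¬((p → s) → □◇(p → s)), w0
2. p → s, w0
3. ¬□◇(p → s), w0
4. s, w0
5. ¬◇(p → s), w1
6. ¬(p → s), w0
7. p, w0
8. ¬s, w0
Accessibility: w0Rw0, w0Rw1, w1Rw0, w1Rw1
Branch closes: s and ¬s both at w0.
Every branch closes (one shown): valid in S5.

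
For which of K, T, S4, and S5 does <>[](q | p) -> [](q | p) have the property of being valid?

S5

S5-tableau for the negation ~(<>[](q | p) -> [](q | p)):
1. ~(<>[](q | p) -> [](q | p)), 0
2. <>[](q | p), 0
3. ~[](q | p), 0
4. [](q | p), 1
5. q | p, 0
6. q | p, 1
7. p, 0
8. p, 1
9. ~(q | p), 2
10. ~q, 2
11. ~p, 2
12. q | p, 2
13. p, 2
Accessibility: 0R0, 0R1, 0R2, 1R0, 1R1, 1R2, 2R0, 2R1, 2R2
Branch closes: p and ~p both at 2.
Every branch closes (one shown): valid in S5.
S4-tableau for the negation ~(<>[](q | p) -> [](q | p)):
1. ~(<>[](q | p) -> [](q | p)), 0
2. <>[](q | p), 0
3. ~[](q | p), 0
4. [](q | p), 1
5. q | p, 1
6. p, 1
7. ~(q | p), 2
8. ~q, 2
9. ~p, 2
Accessibility: 0R0, 0R1, 0R2, 1R1, 2R2
Complete open branch: countermodel on an S4-frame, so not valid in S4, nor in K, T (the same frame is also a K-frame and a T-frame).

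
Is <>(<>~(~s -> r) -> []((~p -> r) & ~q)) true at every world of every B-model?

Tableau for the negation ~<>(<>~(~s -> r) -> []((~p -> r) & ~q)):
1. ~<>(<>~(~s -> r) -> []((~p -> r) & ~q)), u
2. ~(<>~(~s -> r) -> []((~p -> r) & ~q)), u
3. <>~(~s -> r), u
4. ~[]((~p -> r) & ~q), u
5. ~(~s -> r), v
6. ~s, v
7. ~r, v
8. ~(<>~(~s -> r) -> []((~p -> r) & ~q)), v
9. <>~(~s -> r), v
10. ~[]((~p -> r) & ~q), v
11. ~((~p -> r) & ~q), w
12. ~(<>~(~s -> r) -> []((~p -> r) & ~q)), w
13. <>~(~s -> r), w
14. ~[]((~p -> r) & ~q), w
15. q, w
16. ~(~s -> r), x
17. ~s, x
18. ~r, x
19. ~((~p -> r) & ~q), y
20. q, y
21. ~(~s -> r), z
22. ~s, z
23. ~r, z
24. ~((~p -> r) & ~q), w6
25. q, w6
Accessibility: uRu, uRv, uRw, vRu, vRv, vRx, vRy, wRu, wRw, wRz, wRw6, xRv, xRx, yRv, yRy, zRw, zRz, w6Rw, w6Rw6
The negation has an open branch (countermodel exists).

Invalid (countermodel exists)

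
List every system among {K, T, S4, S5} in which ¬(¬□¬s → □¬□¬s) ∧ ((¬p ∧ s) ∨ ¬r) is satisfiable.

S4-tableau for the formula:
1. ¬(¬□¬s → □¬□¬s) ∧ ((¬p ∧ s) ∨ ¬r), w0
2. ¬(¬□¬s → □¬□¬s), w0
3. (¬p ∧ s) ∨ ¬r, w0
4. ¬□¬s, w0
5. ¬□¬□¬s, w0
6. ¬r, w0
7. s, w1
8. □¬s, w2
9. ¬s, w2
Accessibility: w0Rw0, w0Rw1, w0Rw2, w1Rw1, w2Rw2
Complete open branch: satisfiable in S4, hence also in K, T (this S4-model is also a K-model and a T-model).
S5-tableau for the formula:
1. ¬(¬□¬s → □¬□¬s) ∧ ((¬p ∧ s) ∨ ¬r), w0
2. ¬(¬□¬s → □¬□¬s), w0
3. (¬p ∧ s) ∨ ¬r, w0
4. ¬□¬s, w0
5. ¬□¬□¬s, w0
6. ¬r, w0
7. s, w1
8. □¬s, w2
9. ¬s, w0
10. ¬s, w1
Accessibility: w0Rw0, w0Rw1, w0Rw2, w1Rw0, w1Rw1, w1Rw2, w2Rw0, w2Rw1, w2Rw2
Branch closes: s and ¬s both at w1.
Every branch closes (one shown): unsatisfiable in S5.

K, T, S4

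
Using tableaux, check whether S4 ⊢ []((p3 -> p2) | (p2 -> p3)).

Tableau for the negation ~[]((p3 -> p2) | (p2 -> p3)):
1. ~[]((p3 -> p2) | (p2 -> p3)), 0
2. ~((p3 -> p2) | (p2 -> p3)), 1
3. ~(p3 -> p2), 1
4. ~(p2 -> p3), 1
5. p3, 1
6. ~p2, 1
7. p2, 1
8. ~p3, 1
Accessibility: 0R0, 0R1, 1R1
Branch closes: p2 and ~p2 both at 1.
All branches of the negation close; one closing branch shown above.

Valid in S4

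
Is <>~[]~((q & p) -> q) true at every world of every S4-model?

Valid in S4

Tableau for the negation ~<>~[]~((q & p) -> q):
1. ~<>~[]~((q & p) -> q), 0
2. []~((q & p) -> q), 0
3. ~((q & p) -> q), 0
4. q & p, 0
5. ~q, 0
6. q, 0
7. p, 0
Accessibility: 0R0
Branch closes: q and ~q both at 0.
All branches of the negation close; one closing branch shown above.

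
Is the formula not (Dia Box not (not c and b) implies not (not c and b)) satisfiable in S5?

1. not (Dia Box not (not c and b) implies not (not c and b)), 0
2. Dia Box not (not c and b), 0
3. not c and b, 0
4. not c, 0
5. b, 0
6. Box not (not c and b), 1
7. not (not c and b), 0
8. not (not c and b), 1
9. not b, 0
Accessibility: 0R0, 0R1, 1R0, 1R1
Branch closes: b and not b both at 0.
Every branch closes; the branch above is one of them.

No, unsatisfiable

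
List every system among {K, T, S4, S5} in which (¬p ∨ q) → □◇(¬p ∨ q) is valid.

S4-tableau for the negation ¬((¬p ∨ q) → □◇(¬p ∨ q)):
1. ¬((¬p ∨ q) → □◇(¬p ∨ q)), u
2. ¬p ∨ q, u
3. ¬□◇(¬p ∨ q), u
4. q, u
5. ¬◇(¬p ∨ q), v
6. ¬(¬p ∨ q), v
7. p, v
8. ¬q, v
Accessibility: uRu, uRv, vRv
Complete open branch: countermodel on an S4-frame, so not valid in S4, nor in K, T (the same frame is also a K-frame and a T-frame).
S5-tableau for the negation ¬((¬p ∨ q) → □◇(¬p ∨ q)):
1. ¬((¬p ∨ q) → □◇(¬p ∨ q)), u
2. ¬p ∨ q, u
3. ¬□◇(¬p ∨ q), u
4. q, u
5. ¬◇(¬p ∨ q), v
6. ¬(¬p ∨ q), u
7. p, u
8. ¬q, u
Accessibility: uRu, uRv, vRu, vRv
Branch closes: q and ¬q both at u.
Every branch closes (one shown): valid in S5.

S5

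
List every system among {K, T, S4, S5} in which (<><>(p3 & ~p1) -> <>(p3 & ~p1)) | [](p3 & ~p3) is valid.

S4-tableau for the negation ~((<><>(p3 & ~p1) -> <>(p3 & ~p1)) | [](p3 & ~p3)):
1. ~((<><>(p3 & ~p1) -> <>(p3 & ~p1)) | [](p3 & ~p3)), 0
2. ~(<><>(p3 & ~p1) -> <>(p3 & ~p1)), 0
3. ~[](p3 & ~p3), 0
4. <><>(p3 & ~p1), 0
5. ~<>(p3 & ~p1), 0
6. ~(p3 & ~p1), 0
7. p1, 0
8. ~(p3 & ~p3), 1
9. ~(p3 & ~p1), 1
10. p3, 1
11. p1, 1
12. <>(p3 & ~p1), 2
13. ~(p3 & ~p1), 2
14. p1, 2
15. p3 & ~p1, 3
16. p3, 3
17. ~p1, 3
18. ~(p3 & ~p1), 3
19. p1, 3
Accessibility: 0R0, 0R1, 0R2, 0R3, 1R1, 2R2, 2R3, 3R3
Branch closes: p1 and ~p1 both at 3.
Every branch closes (one shown): valid in S4, hence also in S5 (every theorem of S4 is a theorem of S5).
T-tableau for the negation ~((<><>(p3 & ~p1) -> <>(p3 & ~p1)) | [](p3 & ~p3)):
1. ~((<><>(p3 & ~p1) -> <>(p3 & ~p1)) | [](p3 & ~p3)), 0
2. ~(<><>(p3 & ~p1) -> <>(p3 & ~p1)), 0
3. ~[](p3 & ~p3), 0
4. <><>(p3 & ~p1), 0
5. ~<>(p3 & ~p1), 0
6. ~(p3 & ~p1), 0
7. p1, 0
8. ~(p3 & ~p3), 1
9. ~(p3 & ~p1), 1
10. p3, 1
11. p1, 1
12. <>(p3 & ~p1), 2
13. ~(p3 & ~p1), 2
14. p1, 2
15. p3 & ~p1, 3
16. p3, 3
17. ~p1, 3
Accessibility: 0R0, 0R1, 0R2, 1R1, 2R2, 2R3, 3R3
Complete open branch: countermodel on a T-frame, so not valid in T, nor in K (the same frame is also a K-frame).

S4, S5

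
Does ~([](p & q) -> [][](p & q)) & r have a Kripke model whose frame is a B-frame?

Satisfiable

1. ~([](p & q) -> [][](p & q)) & r, 0
2. ~([](p & q) -> [][](p & q)), 0   [&-rule on 1]
3. r, 0   [&-rule on 1]
4. [](p & q), 0   [~->-rule on 2]
5. ~[][](p & q), 0   [~->-rule on 2]
6. p & q, 0   [[]-rule on 4 via 0R0]
7. p, 0   [&-rule on 6]
8. q, 0   [&-rule on 6]
9. ~[](p & q), 1   [~[]-rule on 5: fresh world 1, 0R1]
10. p & q, 1   [[]-rule on 4 via 0R1]
11. p, 1   [&-rule on 10]
12. q, 1   [&-rule on 10]
13. ~(p & q), 2   [~[]-rule on 9: fresh world 2, 1R2]
14. ~q, 2   [~&-rule on 13 (branches; this branch)]
Accessibility: 0R0, 0R1, 1R0, 1R1, 1R2, 2R1, 2R2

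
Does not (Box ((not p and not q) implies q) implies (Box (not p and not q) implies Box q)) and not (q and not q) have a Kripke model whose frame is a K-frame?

No, unsatisfiable

1. not (Box ((not p and not q) implies q) implies (Box (not p and not q) implies Box q)) and not (q and not q), u
2. not (Box ((not p and not q) implies q) implies (Box (not p and not q) implies Box q)), u
3. not (q and not q), u
4. Box ((not p and not q) implies q), u
5. not (Box (not p and not q) implies Box q), u
6. Box (not p and not q), u
7. not Box q, u
8. q, u
9. not q, v
10. (not p and not q) implies q, v
11. not p and not q, v
12. not p, v
13. not (not p and not q), v
14. q, v
Accessibility: uRv
Branch closes: q and not q both at v.
All branches of the tableau close; one closing branch shown above.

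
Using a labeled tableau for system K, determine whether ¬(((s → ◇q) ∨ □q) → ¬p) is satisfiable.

Satisfiable

1. ¬(((s → ◇q) ∨ □q) → ¬p), u
2. (s → ◇q) ∨ □q, u   [¬→-rule on 1]
3. p, u   [¬→-rule on 1]
4. □q, u   [∨-rule on 2 (branches; this branch)]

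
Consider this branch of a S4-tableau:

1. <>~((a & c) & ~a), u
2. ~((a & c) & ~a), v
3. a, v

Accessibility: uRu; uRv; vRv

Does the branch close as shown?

No world carries both an atom and its negation.

No, open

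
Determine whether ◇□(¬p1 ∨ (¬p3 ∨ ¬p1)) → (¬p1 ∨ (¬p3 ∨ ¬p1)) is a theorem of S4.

Tableau for the negation ¬(◇□(¬p1 ∨ (¬p3 ∨ ¬p1)) → (¬p1 ∨ (¬p3 ∨ ¬p1))):
1. ¬(◇□(¬p1 ∨ (¬p3 ∨ ¬p1)) → (¬p1 ∨ (¬p3 ∨ ¬p1))), u
2. ◇□(¬p1 ∨ (¬p3 ∨ ¬p1)), u
3. ¬(¬p1 ∨ (¬p3 ∨ ¬p1)), u
4. p1, u
5. ¬(¬p3 ∨ ¬p1), u
6. p3, u
7. □(¬p1 ∨ (¬p3 ∨ ¬p1)), v
8. ¬p1 ∨ (¬p3 ∨ ¬p1), v
9. ¬p3 ∨ ¬p1, v
10. ¬p1, v
Accessibility: uRu, uRv, vRv
The negation has an open branch (countermodel exists).

No, not valid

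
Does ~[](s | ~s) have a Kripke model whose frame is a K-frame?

Unsatisfiable

1. ~[](s | ~s), u
2. ~(s | ~s), v   [~[]-rule on 1: fresh world v, uRv]
3. ~s, v   [~|-rule on 2]
4. s, v   [~|-rule on 2]
Accessibility: uRv
Branch closes: s and ~s both at v.
Every branch closes; the branch above is one of them.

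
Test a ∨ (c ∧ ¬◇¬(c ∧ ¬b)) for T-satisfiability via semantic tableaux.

Satisfiable (open branch found)

1. a ∨ (c ∧ ¬◇¬(c ∧ ¬b)), 0
2. c ∧ ¬◇¬(c ∧ ¬b), 0   [∨-rule on 1 (branches; this branch)]
3. c, 0   [∧-rule on 2]
4. ¬◇¬(c ∧ ¬b), 0   [∧-rule on 2]
5. c ∧ ¬b, 0   [¬◇-rule on 4 via 0R0]
6. ¬b, 0   [∧-rule on 5]
Accessibility: 0R0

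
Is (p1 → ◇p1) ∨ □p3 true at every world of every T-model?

Tableau for the negation ¬((p1 → ◇p1) ∨ □p3):
1. ¬((p1 → ◇p1) ∨ □p3), u
2. ¬(p1 → ◇p1), u
3. ¬□p3, u
4. p1, u
5. ¬◇p1, u
6. ¬p1, u
Accessibility: uRu
Branch closes: p1 and ¬p1 both at u.
Every branch of the negation's tableau closes; the branch above is one of them.

Valid in T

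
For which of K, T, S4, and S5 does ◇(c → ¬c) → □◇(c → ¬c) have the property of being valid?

S4-tableau for the negation ¬(◇(c → ¬c) → □◇(c → ¬c)):
1. ¬(◇(c → ¬c) → □◇(c → ¬c)), 0
2. ◇(c → ¬c), 0
3. ¬□◇(c → ¬c), 0
4. c → ¬c, 1
5. ¬c, 1
6. ¬◇(c → ¬c), 2
7. ¬(c → ¬c), 2
8. c, 2
Accessibility: 0R0, 0R1, 0R2, 1R1, 2R2
Complete open branch: countermodel on an S4-frame, so not valid in S4, nor in K, T (the same frame is also a K-frame and a T-frame).
S5-tableau for the negation ¬(◇(c → ¬c) → □◇(c → ¬c)):
1. ¬(◇(c → ¬c) → □◇(c → ¬c)), 0
2. ◇(c → ¬c), 0
3. ¬□◇(c → ¬c), 0
4. c → ¬c, 1
5. ¬c, 1
6. ¬◇(c → ¬c), 2
7. ¬(c → ¬c), 0
8. c, 0
9. ¬(c → ¬c), 1
10. c, 1
Accessibility: 0R0, 0R1, 0R2, 1R0, 1R1, 1R2, 2R0, 2R1, 2R2
Branch closes: c and ¬c both at 1.
Every branch closes (one shown): valid in S5.

S5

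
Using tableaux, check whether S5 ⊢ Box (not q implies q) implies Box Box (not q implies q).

Valid in S5

Tableau for the negation not (Box (not q implies q) implies Box Box (not q implies q)):
1. not (Box (not q implies q) implies Box Box (not q implies q)), u
2. Box (not q implies q), u   [neg-implies-rule on 1]
3. not Box Box (not q implies q), u   [neg-implies-rule on 1]
4. not q implies q, u   [Box-rule on 2 via uRu]
5. q, u   [implies-rule on 4 (branches; this branch)]
6. not Box (not q implies q), v   [neg-Box-rule on 3: fresh world v, uRv]
7. not q implies q, v   [Box-rule on 2 via uRv]
8. q, v   [implies-rule on 7 (branches; this branch)]
9. not (not q implies q), w   [neg-Box-rule on 6: fresh world w, vRw]
10. not q, w   [neg-implies-rule on 9]
11. not q implies q, w   [Box-rule on 2 via uRw]
12. q, w   [implies-rule on 11 (branches; this branch)]
Accessibility: uRu, uRv, uRw, vRu, vRv, vRw, wRu, wRv, wRw
Branch closes: q and not q both at w.
Every branch of the negation's tableau closes; the branch above is one of them.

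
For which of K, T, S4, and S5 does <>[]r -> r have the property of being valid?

S4-tableau for the negation ~(<>[]r -> r):
1. ~(<>[]r -> r), u
2. <>[]r, u
3. ~r, u
4. []r, v
5. r, v
Accessibility: uRu, uRv, vRv
Complete open branch: countermodel on an S4-frame, so not valid in S4, nor in K, T (the same frame is also a K-frame and a T-frame).
S5-tableau for the negation ~(<>[]r -> r):
1. ~(<>[]r -> r), u
2. <>[]r, u
3. ~r, u
4. []r, v
5. r, u
Accessibility: uRu, uRv, vRu, vRv
Branch closes: r and ~r both at u.
Every branch closes (one shown): valid in S5.

S5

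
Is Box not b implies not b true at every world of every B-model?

Tableau for the negation not (Box not b implies not b):
1. not (Box not b implies not b), u
2. Box not b, u
3. b, u
4. not b, u
Accessibility: uRu
Branch closes: b and not b both at u.
Every branch of the negation's tableau closes; the branch above is one of them.

Valid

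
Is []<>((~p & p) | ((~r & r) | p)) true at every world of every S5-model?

Tableau for the negation ~[]<>((~p & p) | ((~r & r) | p)):
1. ~[]<>((~p & p) | ((~r & r) | p)), 0
2. ~<>((~p & p) | ((~r & r) | p)), 1
3. ~((~p & p) | ((~r & r) | p)), 0
4. ~(~p & p), 0
5. ~((~r & r) | p), 0
6. ~(~r & r), 0
7. ~p, 0
8. ~((~p & p) | ((~r & r) | p)), 1
9. ~(~p & p), 1
10. ~((~r & r) | p), 1
11. ~(~r & r), 1
12. ~p, 1
13. ~r, 0
14. ~r, 1
Accessibility: 0R0, 0R1, 1R0, 1R1
The negation has an open branch (countermodel exists).

No, not valid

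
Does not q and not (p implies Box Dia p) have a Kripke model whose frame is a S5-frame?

No, unsatisfiable

1. not q and not (p implies Box Dia p), w0
2. not q, w0
3. not (p implies Box Dia p), w0
4. p, w0
5. not Box Dia p, w0
6. not Dia p, w1
7. not p, w0
Accessibility: w0Rw0, w0Rw1, w1Rw0, w1Rw1
Branch closes: p and not p both at w0.
(One branch shown.) All branches close.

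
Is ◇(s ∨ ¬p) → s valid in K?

Tableau for the negation ¬(◇(s ∨ ¬p) → s):
1. ¬(◇(s ∨ ¬p) → s), 0
2. ◇(s ∨ ¬p), 0   [¬→-rule on 1]
3. ¬s, 0   [¬→-rule on 1]
4. s ∨ ¬p, 1   [◇-rule on 2: fresh world 1, 0R1]
5. ¬p, 1   [∨-rule on 4 (branches; this branch)]
Accessibility: 0R1
The negation has an open branch (countermodel exists).

No, not valid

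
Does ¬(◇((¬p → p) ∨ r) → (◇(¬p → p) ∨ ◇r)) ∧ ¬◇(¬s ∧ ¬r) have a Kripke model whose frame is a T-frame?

Unsatisfiable

1. ¬(◇((¬p → p) ∨ r) → (◇(¬p → p) ∨ ◇r)) ∧ ¬◇(¬s ∧ ¬r), u
2. ¬(◇((¬p → p) ∨ r) → (◇(¬p → p) ∨ ◇r)), u
3. ¬◇(¬s ∧ ¬r), u
4. ◇((¬p → p) ∨ r), u
5. ¬(◇(¬p → p) ∨ ◇r), u
6. ¬◇(¬p → p), u
7. ¬◇r, u
8. ¬(¬s ∧ ¬r), u
9. ¬(¬p → p), u
10. ¬p, u
11. ¬r, u
12. s, u
13. (¬p → p) ∨ r, v
14. ¬(¬s ∧ ¬r), v
15. ¬(¬p → p), v
16. ¬p, v
17. ¬r, v
18. ¬p → p, v
19. s, v
20. p, v
Accessibility: uRu, uRv, vRv
Branch closes: p and ¬p both at v.
All branches of the tableau close; one closing branch shown above.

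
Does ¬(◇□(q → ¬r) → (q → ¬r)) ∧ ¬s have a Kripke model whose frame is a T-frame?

Yes, satisfiable

1. ¬(◇□(q → ¬r) → (q → ¬r)) ∧ ¬s, u
2. ¬(◇□(q → ¬r) → (q → ¬r)), u   [∧-rule on 1]
3. ¬s, u   [∧-rule on 1]
4. ◇□(q → ¬r), u   [¬→-rule on 2]
5. ¬(q → ¬r), u   [¬→-rule on 2]
6. q, u   [¬→-rule on 5]
7. r, u   [¬→-rule on 5]
8. □(q → ¬r), v   [◇-rule on 4: fresh world v, uRv]
9. q → ¬r, v   [□-rule on 8 via vRv]
10. ¬r, v   [→-rule on 9 (branches; this branch)]
Accessibility: uRu, uRv, vRv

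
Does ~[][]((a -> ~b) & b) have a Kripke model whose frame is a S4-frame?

Satisfiable

1. ~[][]((a -> ~b) & b), w0
2. ~[]((a -> ~b) & b), w1
3. ~((a -> ~b) & b), w2
4. ~b, w2
Accessibility: w0Rw0, w0Rw1, w0Rw2, w1Rw1, w1Rw2, w2Rw2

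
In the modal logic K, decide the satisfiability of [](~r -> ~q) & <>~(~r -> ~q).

Unsatisfiable

1. [](~r -> ~q) & <>~(~r -> ~q), u
2. [](~r -> ~q), u
3. <>~(~r -> ~q), u
4. ~(~r -> ~q), v
5. ~r, v
6. q, v
7. ~r -> ~q, v
8. ~q, v
Accessibility: uRv
Branch closes: q and ~q both at v.
Every branch closes; the branch above is one of them.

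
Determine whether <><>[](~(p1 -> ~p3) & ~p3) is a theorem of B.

Tableau for the negation ~<><>[](~(p1 -> ~p3) & ~p3):
1. ~<><>[](~(p1 -> ~p3) & ~p3), 0
2. ~<>[](~(p1 -> ~p3) & ~p3), 0
3. ~[](~(p1 -> ~p3) & ~p3), 0
4. ~(~(p1 -> ~p3) & ~p3), 1
5. ~<>[](~(p1 -> ~p3) & ~p3), 1
6. ~[](~(p1 -> ~p3) & ~p3), 1
7. p3, 1
8. ~(~(p1 -> ~p3) & ~p3), 2
9. ~[](~(p1 -> ~p3) & ~p3), 2
10. p3, 2
11. ~(~(p1 -> ~p3) & ~p3), 3
12. p3, 3
Accessibility: 0R0, 0R1, 1R0, 1R1, 1R2, 2R1, 2R2, 2R3, 3R2, 3R3
The negation has an open branch (countermodel exists).

Invalid (countermodel exists)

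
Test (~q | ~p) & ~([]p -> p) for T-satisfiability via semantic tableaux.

Unsatisfiable (every branch closes)

1. (~q | ~p) & ~([]p -> p), w0
2. ~q | ~p, w0
3. ~([]p -> p), w0
4. []p, w0
5. ~p, w0
6. p, w0
Accessibility: w0Rw0
Branch closes: p and ~p both at w0.
(One branch shown.) All branches close.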